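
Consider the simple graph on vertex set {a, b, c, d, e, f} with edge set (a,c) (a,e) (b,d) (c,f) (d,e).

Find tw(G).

1

A width-1 tree decomposition is:
Bags: B1 = {c, f}  B2 = {a, c}  B3 = {a, e}  B4 = {d, e}  B5 = {b, d}
Tree: B1–B2, B2–B3, B3–B4, B4–B5
Every bag has size at most 2, so the width is 2 − 1 = 1 and tw(G) ≤ 1. Since G has at least one edge (e.g. f–c), it is not an edgeless graph, so tw(G) ≥ 1. Hence tw(G) = 1 exactly.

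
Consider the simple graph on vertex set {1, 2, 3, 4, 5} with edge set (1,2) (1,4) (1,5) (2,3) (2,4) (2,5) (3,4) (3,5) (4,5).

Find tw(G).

A width-3 tree decomposition is:
Bags: B1 = {2, 3, 4, 5}  B2 = {1, 2, 4, 5}
Tree: B1–B2
Each bag holds 4 vertices, so the decomposition has width 3, which upper-bounds the treewidth. On the other hand G contains the 4-clique {1, 2, 4, 5}. A clique must lie in a single bag of any decomposition, so no decomposition can have width below 3. Hence tw(G) = 3 exactly.

3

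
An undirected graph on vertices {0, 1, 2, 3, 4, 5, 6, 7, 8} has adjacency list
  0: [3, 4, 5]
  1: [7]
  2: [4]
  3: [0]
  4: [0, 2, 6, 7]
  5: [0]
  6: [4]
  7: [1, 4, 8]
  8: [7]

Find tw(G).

A width-1 tree decomposition is:
Bags: B1 = {2, 4}  B2 = {0, 4}  B3 = {4, 6}  B4 = {4, 7}  B5 = {0, 5}  B6 = {1, 7}  B7 = {7, 8}  B8 = {0, 3}
Tree: B1–B2, B1–B3, B2–B4, B2–B5, B4–B6, B6–B7, B2–B8
Every bag has size at most 2, so the width is 2 − 1 = 1 and tw(G) ≤ 1. Any graph with an edge has treewidth ≥ 1, and G has the edge 4–2. Therefore the treewidth is 1.

1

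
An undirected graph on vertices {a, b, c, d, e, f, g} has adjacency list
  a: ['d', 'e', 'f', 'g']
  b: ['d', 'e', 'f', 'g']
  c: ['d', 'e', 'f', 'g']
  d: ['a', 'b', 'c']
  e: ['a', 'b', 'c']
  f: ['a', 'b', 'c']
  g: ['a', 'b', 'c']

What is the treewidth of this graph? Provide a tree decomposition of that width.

Treewidth 3.
One such decomposition:
Bags: B1 = {a, b, c, g}  B2 = {a, b, c, f}  B3 = {a, b, c, d}  B4 = {a, b, c, e}
Tree: B1–B2, B2–B3, B3–B4

Every bag has size at most 4, so the width is 4 − 1 = 3 and tw(G) ≤ 3. For the lower bound: the 4 vertex sets {a,g}, {c,f}, {b}, {d} are disjoint, each induces a connected subgraph, and every pair is joined by at least one edge of G. Contracting each set to a single vertex therefore yields K_{4} as a minor, and since treewidth is minor-monotone, tw(G) ≥ tw(K_{4}) = 3. The upper and lower bounds meet at 3, so that is the treewidth.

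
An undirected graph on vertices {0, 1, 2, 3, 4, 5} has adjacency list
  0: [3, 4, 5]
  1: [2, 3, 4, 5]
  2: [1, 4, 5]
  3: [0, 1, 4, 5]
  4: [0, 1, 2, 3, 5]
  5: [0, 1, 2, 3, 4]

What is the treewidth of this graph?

3

A width-3 tree decomposition is:
Bags: B1 = {1, 3, 4, 5}  B2 = {0, 3, 4, 5}  B3 = {1, 2, 4, 5}
Tree: B1–B2, B1–B3
The largest bag has 4 vertices, giving width 3; this decomposition certifies tw(G) ≤ 3. For the lower bound, the 4 vertices {0, 3, 4, 5} are pairwise adjacent, and any tree decomposition puts a clique entirely inside one bag — forcing width ≥ 3. The upper and lower bounds meet at 3, so that is the treewidth.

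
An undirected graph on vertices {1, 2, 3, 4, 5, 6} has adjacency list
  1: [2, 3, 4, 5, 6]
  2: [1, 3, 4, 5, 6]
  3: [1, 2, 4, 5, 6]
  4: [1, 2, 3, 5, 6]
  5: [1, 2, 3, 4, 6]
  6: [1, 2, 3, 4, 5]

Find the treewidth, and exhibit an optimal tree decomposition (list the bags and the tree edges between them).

Treewidth 5.
Bags: B1 = {1, 2, 3, 4, 5, 6}
Tree: (single bag)

With just one bag of size 6, the width is 6 − 1 = 5, so tw(G) ≤ 5. Conversely, {1, 2, 3, 4, 5, 6} is a clique of size 6, and the vertices of any clique must share a bag in every tree decomposition; so some bag has ≥ 6 vertices and tw(G) ≥ 5. The upper and lower bounds meet at 5, so that is the treewidth.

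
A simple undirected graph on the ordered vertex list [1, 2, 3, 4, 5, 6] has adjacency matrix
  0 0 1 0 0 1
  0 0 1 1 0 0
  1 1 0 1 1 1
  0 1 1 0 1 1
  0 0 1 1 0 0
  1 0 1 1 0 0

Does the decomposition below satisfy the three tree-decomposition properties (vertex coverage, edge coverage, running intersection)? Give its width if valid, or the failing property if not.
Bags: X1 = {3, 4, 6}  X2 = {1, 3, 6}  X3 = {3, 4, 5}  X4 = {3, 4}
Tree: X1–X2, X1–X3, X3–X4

A tree decomposition must satisfy three properties: every vertex lies in some bag; for every edge, both endpoints lie together in some bag; and for every vertex, the bags containing it form a connected subtree. Here vertex 2 appears in no bag, so the decomposition is invalid.

No — vertex 2 appears in no bag.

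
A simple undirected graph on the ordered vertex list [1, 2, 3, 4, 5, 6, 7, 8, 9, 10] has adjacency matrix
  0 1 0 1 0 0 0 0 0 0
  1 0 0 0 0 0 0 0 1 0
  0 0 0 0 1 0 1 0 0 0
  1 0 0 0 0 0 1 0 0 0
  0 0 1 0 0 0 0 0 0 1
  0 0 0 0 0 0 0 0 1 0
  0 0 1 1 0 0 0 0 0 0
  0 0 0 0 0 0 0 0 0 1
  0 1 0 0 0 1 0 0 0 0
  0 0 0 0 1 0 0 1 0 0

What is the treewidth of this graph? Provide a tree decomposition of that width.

The largest bag has 2 vertices, giving width 1; this decomposition certifies tw(G) ≤ 1. Any graph with an edge has treewidth ≥ 1, and G has the edge 8–10. Hence tw(G) = 1 exactly.

Treewidth 1.
One such decomposition:
Bags: B1 = {8, 10}  B2 = {5, 10}  B3 = {3, 5}  B4 = {3, 7}  B5 = {4, 7}  B6 = {1, 4}  B7 = {1, 2}  B8 = {2, 9}  B9 = {6, 9}
Tree: B1–B2, B2–B3, B3–B4, B4–B5, B5–B6, B6–B7, B7–B8, B8–B9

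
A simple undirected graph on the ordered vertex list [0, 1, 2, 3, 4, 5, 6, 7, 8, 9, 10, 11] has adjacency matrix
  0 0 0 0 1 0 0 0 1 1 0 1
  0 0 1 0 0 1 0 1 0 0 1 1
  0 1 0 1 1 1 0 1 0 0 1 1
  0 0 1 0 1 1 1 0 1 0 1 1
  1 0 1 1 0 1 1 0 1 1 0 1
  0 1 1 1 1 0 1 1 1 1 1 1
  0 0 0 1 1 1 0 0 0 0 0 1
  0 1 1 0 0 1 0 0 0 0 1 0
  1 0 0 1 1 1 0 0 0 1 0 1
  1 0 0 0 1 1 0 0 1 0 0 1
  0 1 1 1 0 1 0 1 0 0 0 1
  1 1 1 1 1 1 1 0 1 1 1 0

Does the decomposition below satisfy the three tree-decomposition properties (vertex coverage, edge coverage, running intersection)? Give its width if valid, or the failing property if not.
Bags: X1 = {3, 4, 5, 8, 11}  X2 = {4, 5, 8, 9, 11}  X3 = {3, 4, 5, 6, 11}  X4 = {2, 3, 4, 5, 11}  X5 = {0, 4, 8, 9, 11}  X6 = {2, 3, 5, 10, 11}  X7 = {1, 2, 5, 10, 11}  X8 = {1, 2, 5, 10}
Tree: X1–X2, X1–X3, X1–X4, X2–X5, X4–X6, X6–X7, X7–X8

A tree decomposition must satisfy three properties: every vertex lies in some bag; for every edge, both endpoints lie together in some bag; and for every vertex, the bags containing it form a connected subtree. Here vertex 7 appears in no bag, so the decomposition is invalid.

No — vertex 7 appears in no bag.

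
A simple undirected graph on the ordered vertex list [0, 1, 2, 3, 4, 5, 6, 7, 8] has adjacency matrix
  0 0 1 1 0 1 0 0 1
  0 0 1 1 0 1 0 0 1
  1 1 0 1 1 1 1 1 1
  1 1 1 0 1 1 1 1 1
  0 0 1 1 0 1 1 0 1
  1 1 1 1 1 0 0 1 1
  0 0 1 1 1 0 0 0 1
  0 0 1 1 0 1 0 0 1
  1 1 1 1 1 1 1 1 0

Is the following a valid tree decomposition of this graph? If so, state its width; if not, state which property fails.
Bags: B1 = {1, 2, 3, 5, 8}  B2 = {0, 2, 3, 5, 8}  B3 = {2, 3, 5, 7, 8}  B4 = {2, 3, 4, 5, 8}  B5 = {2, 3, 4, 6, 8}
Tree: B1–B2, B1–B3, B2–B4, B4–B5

Yes; width 4.

Checking the three conditions: (i) the bags cover all of {0, 1, 2, 3, 4, 5, 6, 7, 8}; (ii) for each edge, some bag contains both endpoints; (iii) the bags containing any fixed vertex form a subtree. All hold, so the decomposition is valid with width 5 − 1 = 4.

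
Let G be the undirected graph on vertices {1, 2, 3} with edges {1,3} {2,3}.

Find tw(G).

1

A width-1 tree decomposition is:
Bags: B1 = {1, 3}  B2 = {2, 3}
Tree: B1–B2
The largest bag has 2 vertices, giving width 1; this decomposition certifies tw(G) ≤ 1. G has an edge, so its treewidth is at least 1. Therefore the treewidth is 1.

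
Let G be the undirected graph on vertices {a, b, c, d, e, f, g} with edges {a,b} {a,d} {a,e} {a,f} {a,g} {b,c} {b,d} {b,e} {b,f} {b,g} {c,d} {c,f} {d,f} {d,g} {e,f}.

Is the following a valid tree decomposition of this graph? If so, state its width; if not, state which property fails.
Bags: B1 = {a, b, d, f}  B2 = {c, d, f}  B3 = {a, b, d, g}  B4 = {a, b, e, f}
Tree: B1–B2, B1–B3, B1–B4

No — edge (b,c) lies in no bag.

A tree decomposition must satisfy three properties: every vertex lies in some bag; for every edge, both endpoints lie together in some bag; and for every vertex, the bags containing it form a connected subtree. Here edge (b,c) lies in no bag, so the decomposition is invalid.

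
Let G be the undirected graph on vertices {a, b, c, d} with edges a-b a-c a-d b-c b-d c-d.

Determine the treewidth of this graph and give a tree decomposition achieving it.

With just one bag of size 4, the width is 4 − 1 = 3, so tw(G) ≤ 3. On the other hand G contains the 4-clique {a, b, c, d}. A clique must lie in a single bag of any decomposition, so no decomposition can have width below 3. Hence tw(G) = 3 exactly.

Treewidth 3.
Bags: B1 = {a, b, c, d}
Tree: (single bag)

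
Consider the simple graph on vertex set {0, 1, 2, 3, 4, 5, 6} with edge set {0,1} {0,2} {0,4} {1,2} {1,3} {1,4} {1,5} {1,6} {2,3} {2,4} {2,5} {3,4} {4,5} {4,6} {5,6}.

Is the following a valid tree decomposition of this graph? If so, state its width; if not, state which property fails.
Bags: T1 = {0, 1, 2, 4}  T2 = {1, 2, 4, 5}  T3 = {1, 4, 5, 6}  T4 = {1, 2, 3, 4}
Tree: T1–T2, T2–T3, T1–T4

Yes; width 3.

Every vertex of G appears in some bag (union = {0, 1, 2, 3, 4, 5, 6}); every edge is covered by a bag; and for each vertex v the set of bags containing v is connected in the bag tree. The decomposition is therefore valid. The largest bag has 4 vertices, so the width is 3.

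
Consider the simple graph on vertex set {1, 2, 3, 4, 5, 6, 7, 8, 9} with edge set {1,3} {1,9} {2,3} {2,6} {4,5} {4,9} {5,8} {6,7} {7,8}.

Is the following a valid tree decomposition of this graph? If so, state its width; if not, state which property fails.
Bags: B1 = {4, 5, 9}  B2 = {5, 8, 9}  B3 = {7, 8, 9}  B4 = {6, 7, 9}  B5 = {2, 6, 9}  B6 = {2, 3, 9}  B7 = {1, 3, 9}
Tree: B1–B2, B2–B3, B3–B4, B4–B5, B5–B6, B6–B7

Yes; width 2.

Every vertex of G appears in some bag (union = {1, 2, 3, 4, 5, 6, 7, 8, 9}); every edge is covered by a bag; and for each vertex v the set of bags containing v is connected in the bag tree. The decomposition is therefore valid. The largest bag has 3 vertices, so the width is 2.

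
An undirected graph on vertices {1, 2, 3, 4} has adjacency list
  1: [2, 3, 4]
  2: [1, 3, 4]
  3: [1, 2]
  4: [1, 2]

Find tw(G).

A width-2 tree decomposition is:
Bags: B1 = {1, 2, 3}  B2 = {1, 2, 4}
Tree: B1–B2
Every bag has size at most 3, so the width is 3 − 1 = 2 and tw(G) ≤ 2. On the other hand G contains the 3-clique {1, 2, 3}. A clique must lie in a single bag of any decomposition, so no decomposition can have width below 2. The upper and lower bounds meet at 2, so that is the treewidth.

2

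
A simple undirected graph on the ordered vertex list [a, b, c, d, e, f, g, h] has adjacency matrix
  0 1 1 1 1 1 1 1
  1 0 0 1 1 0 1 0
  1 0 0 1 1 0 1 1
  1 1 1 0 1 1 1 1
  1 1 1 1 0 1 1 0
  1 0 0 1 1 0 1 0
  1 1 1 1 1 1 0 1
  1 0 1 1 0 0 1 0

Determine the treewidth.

A width-4 tree decomposition is:
Bags: B1 = {a, c, d, e, g}  B2 = {a, b, d, e, g}  B3 = {a, c, d, g, h}  B4 = {a, d, e, f, g}
Tree: B1–B2, B1–B3, B1–B4
Every bag has size at most 5, so the width is 5 − 1 = 4 and tw(G) ≤ 4. Conversely, {a, c, d, e, g} is a clique of size 5, and the vertices of any clique must share a bag in every tree decomposition; so some bag has ≥ 5 vertices and tw(G) ≥ 4. Hence tw(G) = 4 exactly.

4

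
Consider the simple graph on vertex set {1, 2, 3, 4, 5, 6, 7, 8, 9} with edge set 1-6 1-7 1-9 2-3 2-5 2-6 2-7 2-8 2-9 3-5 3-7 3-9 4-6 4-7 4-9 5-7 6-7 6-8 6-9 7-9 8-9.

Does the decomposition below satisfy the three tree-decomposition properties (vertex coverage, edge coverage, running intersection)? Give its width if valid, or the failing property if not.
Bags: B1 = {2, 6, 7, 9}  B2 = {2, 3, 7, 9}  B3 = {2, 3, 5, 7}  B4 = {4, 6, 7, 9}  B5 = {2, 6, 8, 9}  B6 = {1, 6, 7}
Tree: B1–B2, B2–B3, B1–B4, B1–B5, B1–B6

No — edge (9,1) lies in no bag.

A tree decomposition must satisfy three properties: every vertex lies in some bag; for every edge, both endpoints lie together in some bag; and for every vertex, the bags containing it form a connected subtree. Here edge (9,1) lies in no bag, so the decomposition is invalid.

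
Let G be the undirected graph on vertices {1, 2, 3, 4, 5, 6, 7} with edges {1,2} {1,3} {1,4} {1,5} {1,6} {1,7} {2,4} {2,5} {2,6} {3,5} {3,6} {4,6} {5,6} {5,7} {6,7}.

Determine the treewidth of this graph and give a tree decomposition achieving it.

Treewidth 3.
Bags: B1 = {1, 2, 5, 6}  B2 = {1, 2, 4, 6}  B3 = {1, 3, 5, 6}  B4 = {1, 5, 6, 7}
Tree: B1–B2, B1–B3, B1–B4

Each bag holds 4 vertices, so the decomposition has width 3, which upper-bounds the treewidth. On the other hand G contains the 4-clique {1, 2, 4, 6}. A clique must lie in a single bag of any decomposition, so no decomposition can have width below 3. The upper and lower bounds meet at 3, so that is the treewidth.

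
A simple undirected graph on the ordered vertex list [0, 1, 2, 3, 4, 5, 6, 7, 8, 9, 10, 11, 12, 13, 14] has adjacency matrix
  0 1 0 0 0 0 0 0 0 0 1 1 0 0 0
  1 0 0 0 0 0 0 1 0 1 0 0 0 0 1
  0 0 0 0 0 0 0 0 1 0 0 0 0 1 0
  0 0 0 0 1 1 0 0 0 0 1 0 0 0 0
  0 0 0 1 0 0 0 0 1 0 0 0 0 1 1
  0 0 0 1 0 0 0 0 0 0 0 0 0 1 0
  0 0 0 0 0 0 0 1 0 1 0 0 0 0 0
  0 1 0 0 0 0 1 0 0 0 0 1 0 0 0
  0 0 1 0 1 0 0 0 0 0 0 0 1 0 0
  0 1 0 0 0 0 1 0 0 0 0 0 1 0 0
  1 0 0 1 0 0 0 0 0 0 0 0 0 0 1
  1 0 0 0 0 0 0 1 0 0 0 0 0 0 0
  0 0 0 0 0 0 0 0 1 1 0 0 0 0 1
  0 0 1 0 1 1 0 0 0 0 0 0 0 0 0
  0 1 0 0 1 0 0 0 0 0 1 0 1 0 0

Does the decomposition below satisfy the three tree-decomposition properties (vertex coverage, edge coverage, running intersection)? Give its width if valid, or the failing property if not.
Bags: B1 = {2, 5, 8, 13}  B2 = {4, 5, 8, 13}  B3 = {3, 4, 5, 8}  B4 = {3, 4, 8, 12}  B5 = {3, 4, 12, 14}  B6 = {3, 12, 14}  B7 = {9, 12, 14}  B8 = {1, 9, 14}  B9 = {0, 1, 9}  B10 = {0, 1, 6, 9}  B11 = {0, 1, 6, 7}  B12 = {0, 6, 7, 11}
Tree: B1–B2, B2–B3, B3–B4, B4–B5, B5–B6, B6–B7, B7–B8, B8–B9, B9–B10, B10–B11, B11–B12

No — vertex 10 appears in no bag.

A tree decomposition must satisfy three properties: every vertex lies in some bag; for every edge, both endpoints lie together in some bag; and for every vertex, the bags containing it form a connected subtree. Here vertex 10 appears in no bag, so the decomposition is invalid.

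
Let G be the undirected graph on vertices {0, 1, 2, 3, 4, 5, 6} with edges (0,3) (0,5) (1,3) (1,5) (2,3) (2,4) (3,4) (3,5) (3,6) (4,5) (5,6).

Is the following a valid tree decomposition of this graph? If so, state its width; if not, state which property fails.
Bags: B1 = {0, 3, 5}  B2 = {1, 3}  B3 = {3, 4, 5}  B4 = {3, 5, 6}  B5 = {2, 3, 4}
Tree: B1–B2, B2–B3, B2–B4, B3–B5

No — edge (5,1) lies in no bag.

A tree decomposition must satisfy three properties: every vertex lies in some bag; for every edge, both endpoints lie together in some bag; and for every vertex, the bags containing it form a connected subtree. Here edge (5,1) lies in no bag, so the decomposition is invalid.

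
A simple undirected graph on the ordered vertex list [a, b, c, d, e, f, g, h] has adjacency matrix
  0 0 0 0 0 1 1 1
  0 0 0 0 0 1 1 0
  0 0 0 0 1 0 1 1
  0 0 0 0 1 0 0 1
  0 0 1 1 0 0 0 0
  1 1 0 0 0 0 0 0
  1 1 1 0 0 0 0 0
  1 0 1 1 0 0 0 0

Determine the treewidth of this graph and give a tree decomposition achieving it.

Treewidth 2.
Bags: B1 = {d, e, h}  B2 = {c, e, h}  B3 = {a, c, h}  B4 = {a, c, g}  B5 = {a, f, g}  B6 = {b, f, g}
Tree: B1–B2, B2–B3, B3–B4, B4–B5, B5–B6

Each bag holds 3 vertices, so the decomposition has width 2, which upper-bounds the treewidth. The edges d–e–c–h–d form a cycle, so G is not a tree and its treewidth is at least 2. The upper and lower bounds meet at 2, so that is the treewidth.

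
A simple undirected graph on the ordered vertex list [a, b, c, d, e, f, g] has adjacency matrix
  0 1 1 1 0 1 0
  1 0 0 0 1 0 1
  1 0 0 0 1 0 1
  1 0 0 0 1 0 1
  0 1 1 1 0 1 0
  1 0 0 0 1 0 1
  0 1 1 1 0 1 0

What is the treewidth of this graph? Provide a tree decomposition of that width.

Treewidth 3.
One such decomposition:
Bags: B1 = {a, d, e, g}  B2 = {a, e, f, g}  B3 = {a, c, e, g}  B4 = {a, b, e, g}
Tree: B1–B2, B2–B3, B3–B4

Every bag has size at most 4, so the width is 4 − 1 = 3 and tw(G) ≤ 3. For the lower bound: the 4 vertex sets {a,d}, {f,g}, {e}, {c} are disjoint, each induces a connected subgraph, and every pair is joined by at least one edge of G. Contracting each set to a single vertex therefore yields K_{4} as a minor, and since treewidth is minor-monotone, tw(G) ≥ tw(K_{4}) = 3. Combining the bounds, tw(G) = 3.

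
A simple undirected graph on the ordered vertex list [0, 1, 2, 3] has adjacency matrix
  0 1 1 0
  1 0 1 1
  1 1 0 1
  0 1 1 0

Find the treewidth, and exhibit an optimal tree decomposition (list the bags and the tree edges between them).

Treewidth 2.
One such decomposition:
Bags: B1 = {0, 1, 2}  B2 = {1, 2, 3}
Tree: B1–B2

Each bag holds 3 vertices, so the decomposition has width 2, which upper-bounds the treewidth. For the lower bound, the 3 vertices {0, 1, 2} are pairwise adjacent, and any tree decomposition puts a clique entirely inside one bag — forcing width ≥ 2. The upper and lower bounds meet at 2, so that is the treewidth.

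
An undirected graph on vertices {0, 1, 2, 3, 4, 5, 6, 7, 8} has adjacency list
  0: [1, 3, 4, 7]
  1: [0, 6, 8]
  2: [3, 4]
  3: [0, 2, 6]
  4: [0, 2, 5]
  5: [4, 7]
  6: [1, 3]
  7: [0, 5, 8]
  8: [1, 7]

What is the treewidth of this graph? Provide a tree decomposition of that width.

Every bag has size at most 4, so the width is 4 − 1 = 3 and tw(G) ≤ 3. For the lower bound: the 4 vertex sets {1,6,8}, {7}, {0}, {2,3,4,5} are disjoint, each induces a connected subgraph, and every pair is joined by at least one edge of G. Contracting each set to a single vertex therefore yields K_{4} as a minor, and since treewidth is minor-monotone, tw(G) ≥ tw(K_{4}) = 3. Combining the bounds, tw(G) = 3.

Treewidth 3.
Bags: B1 = {1, 6, 7, 8}  B2 = {0, 1, 6, 7}  B3 = {0, 3, 6, 7}  B4 = {0, 3, 5, 7}  B5 = {0, 3, 4, 5}  B6 = {2, 3, 4, 5}
Tree: B1–B2, B2–B3, B3–B4, B4–B5, B5–B6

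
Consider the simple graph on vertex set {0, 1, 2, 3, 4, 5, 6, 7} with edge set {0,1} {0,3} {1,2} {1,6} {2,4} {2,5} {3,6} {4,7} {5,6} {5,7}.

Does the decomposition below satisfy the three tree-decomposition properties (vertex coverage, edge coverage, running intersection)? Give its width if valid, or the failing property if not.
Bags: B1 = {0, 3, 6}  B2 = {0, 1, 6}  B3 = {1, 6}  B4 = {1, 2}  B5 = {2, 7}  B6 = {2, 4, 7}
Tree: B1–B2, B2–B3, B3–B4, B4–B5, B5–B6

No — vertex 5 appears in no bag.

A tree decomposition must satisfy three properties: every vertex lies in some bag; for every edge, both endpoints lie together in some bag; and for every vertex, the bags containing it form a connected subtree. Here vertex 5 appears in no bag, so the decomposition is invalid.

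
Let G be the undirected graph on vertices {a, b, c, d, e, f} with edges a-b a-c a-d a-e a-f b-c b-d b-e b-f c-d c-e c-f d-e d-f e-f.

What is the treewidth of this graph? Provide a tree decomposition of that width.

A single bag containing all 6 vertices is trivially a valid decomposition of width 5. On the other hand G contains the 6-clique {a, b, c, d, e, f}. A clique must lie in a single bag of any decomposition, so no decomposition can have width below 5. Hence tw(G) = 5 exactly.

Treewidth 5.
One optimal decomposition is:
Bags: B1 = {a, b, c, d, e, f}
Tree: (single bag)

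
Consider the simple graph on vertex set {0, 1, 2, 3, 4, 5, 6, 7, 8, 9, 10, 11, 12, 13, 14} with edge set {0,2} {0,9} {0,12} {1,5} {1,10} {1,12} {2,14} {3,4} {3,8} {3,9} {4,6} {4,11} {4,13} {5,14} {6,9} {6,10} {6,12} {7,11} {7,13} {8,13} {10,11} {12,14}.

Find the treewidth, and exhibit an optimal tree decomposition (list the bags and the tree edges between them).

Treewidth 3.
One such decomposition:
Bags: B1 = {3, 7, 8, 13}  B2 = {3, 4, 7, 13}  B3 = {3, 4, 7, 11}  B4 = {3, 4, 9, 11}  B5 = {4, 6, 9, 11}  B6 = {6, 9, 10, 11}  B7 = {0, 6, 9, 10}  B8 = {0, 6, 10, 12}  B9 = {0, 1, 10, 12}  B10 = {0, 1, 2, 12}  B11 = {1, 2, 12, 14}  B12 = {1, 2, 5, 14}
Tree: B1–B2, B2–B3, B3–B4, B4–B5, B5–B6, B6–B7, B7–B8, B8–B9, B9–B10, B10–B11, B11–B12

The largest bag has 4 vertices, giving width 3; this decomposition certifies tw(G) ≤ 3. For the lower bound: the 4 vertex sets {7,8,13}, {3}, {4}, {6,9,10,11} are disjoint, each induces a connected subgraph, and every pair is joined by at least one edge of G. Contracting each set to a single vertex therefore yields K_{4} as a minor, and since treewidth is minor-monotone, tw(G) ≥ tw(K_{4}) = 3. The upper and lower bounds meet at 3, so that is the treewidth.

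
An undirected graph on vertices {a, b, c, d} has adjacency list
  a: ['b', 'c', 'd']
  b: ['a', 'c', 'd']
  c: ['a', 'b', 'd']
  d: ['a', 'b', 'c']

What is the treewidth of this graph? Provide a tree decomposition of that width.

With just one bag of size 4, the width is 4 − 1 = 3, so tw(G) ≤ 3. Conversely, {a, b, c, d} is a clique of size 4, and the vertices of any clique must share a bag in every tree decomposition; so some bag has ≥ 4 vertices and tw(G) ≥ 3. Combining the bounds, tw(G) = 3.

Treewidth 3.
Bags: B1 = {a, b, c, d}
Tree: (single bag)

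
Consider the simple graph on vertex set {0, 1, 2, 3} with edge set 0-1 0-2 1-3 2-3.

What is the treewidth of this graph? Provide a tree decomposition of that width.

Treewidth 2.
One optimal decomposition is:
Bags: B1 = {0, 2, 3}  B2 = {0, 1, 3}
Tree: B1–B2

Each bag holds 3 vertices, so the decomposition has width 2, which upper-bounds the treewidth. For the lower bound, G contains the cycle 0–2–3–1–0, so G is not a forest; only forests have treewidth ≤ 1, hence tw(G) ≥ 2. Therefore the treewidth is 2.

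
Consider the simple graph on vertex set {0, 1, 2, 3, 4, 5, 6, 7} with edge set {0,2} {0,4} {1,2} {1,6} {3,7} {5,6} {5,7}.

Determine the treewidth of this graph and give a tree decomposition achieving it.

Treewidth 1.
One optimal decomposition is:
Bags: B1 = {3, 7}  B2 = {5, 7}  B3 = {5, 6}  B4 = {1, 6}  B5 = {1, 2}  B6 = {0, 2}  B7 = {0, 4}
Tree: B1–B2, B2–B3, B3–B4, B4–B5, B5–B6, B6–B7

Each bag holds 2 vertices, so the decomposition has width 1, which upper-bounds the treewidth. Any graph with an edge has treewidth ≥ 1, and G has the edge 3–7. The upper and lower bounds meet at 1, so that is the treewidth.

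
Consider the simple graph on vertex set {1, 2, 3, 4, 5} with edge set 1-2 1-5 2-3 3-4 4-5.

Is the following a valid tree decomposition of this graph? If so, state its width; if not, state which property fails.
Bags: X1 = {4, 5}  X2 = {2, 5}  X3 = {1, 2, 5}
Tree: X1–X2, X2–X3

No — vertex 3 appears in no bag.

A tree decomposition must satisfy three properties: every vertex lies in some bag; for every edge, both endpoints lie together in some bag; and for every vertex, the bags containing it form a connected subtree. Here vertex 3 appears in no bag, so the decomposition is invalid.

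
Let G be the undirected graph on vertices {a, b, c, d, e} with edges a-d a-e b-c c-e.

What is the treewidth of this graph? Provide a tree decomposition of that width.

Treewidth 1.
One such decomposition:
Bags: B1 = {b, c}  B2 = {c, e}  B3 = {a, e}  B4 = {a, d}
Tree: B1–B2, B2–B3, B3–B4

The largest bag has 2 vertices, giving width 1; this decomposition certifies tw(G) ≤ 1. G has an edge, so its treewidth is at least 1. Therefore the treewidth is 1.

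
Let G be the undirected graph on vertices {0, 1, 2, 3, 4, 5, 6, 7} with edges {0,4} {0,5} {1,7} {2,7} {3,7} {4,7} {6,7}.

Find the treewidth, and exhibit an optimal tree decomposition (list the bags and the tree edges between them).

Treewidth 1.
One such decomposition:
Bags: B1 = {3, 7}  B2 = {4, 7}  B3 = {6, 7}  B4 = {1, 7}  B5 = {2, 7}  B6 = {0, 4}  B7 = {0, 5}
Tree: B1–B2, B1–B3, B1–B4, B4–B5, B2–B6, B6–B7

Each bag holds 2 vertices, so the decomposition has width 1, which upper-bounds the treewidth. Since G has at least one edge (e.g. 3–7), it is not an edgeless graph, so tw(G) ≥ 1. Combining the bounds, tw(G) = 1.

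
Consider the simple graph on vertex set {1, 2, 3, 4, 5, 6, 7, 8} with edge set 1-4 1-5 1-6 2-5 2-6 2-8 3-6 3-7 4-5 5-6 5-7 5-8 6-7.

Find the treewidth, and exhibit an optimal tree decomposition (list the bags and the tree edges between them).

Every bag has size at most 3, so the width is 3 − 1 = 2 and tw(G) ≤ 2. On the other hand G contains the 3-clique {3, 6, 7}. A clique must lie in a single bag of any decomposition, so no decomposition can have width below 2. Combining the bounds, tw(G) = 2.

Treewidth 2.
One such decomposition:
Bags: B1 = {1, 5, 6}  B2 = {1, 4, 5}  B3 = {5, 6, 7}  B4 = {2, 5, 6}  B5 = {2, 5, 8}  B6 = {3, 6, 7}
Tree: B1–B2, B1–B3, B3–B4, B4–B5, B3–B6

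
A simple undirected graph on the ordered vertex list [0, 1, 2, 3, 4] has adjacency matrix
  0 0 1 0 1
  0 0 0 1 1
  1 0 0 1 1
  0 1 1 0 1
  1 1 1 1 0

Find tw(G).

2

A width-2 tree decomposition is:
Bags: B1 = {2, 3, 4}  B2 = {0, 2, 4}  B3 = {1, 3, 4}
Tree: B1–B2, B1–B3
The largest bag has 3 vertices, giving width 2; this decomposition certifies tw(G) ≤ 2. For the lower bound, the 3 vertices {1, 3, 4} are pairwise adjacent, and any tree decomposition puts a clique entirely inside one bag — forcing width ≥ 2. Hence tw(G) = 2 exactly.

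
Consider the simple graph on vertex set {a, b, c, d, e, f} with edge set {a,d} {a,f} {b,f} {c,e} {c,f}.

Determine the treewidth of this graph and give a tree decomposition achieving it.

Treewidth 1.
One optimal decomposition is:
Bags: B1 = {b, f}  B2 = {a, f}  B3 = {c, f}  B4 = {c, e}  B5 = {a, d}
Tree: B1–B2, B2–B3, B3–B4, B2–B5

The largest bag has 2 vertices, giving width 1; this decomposition certifies tw(G) ≤ 1. G has an edge, so its treewidth is at least 1. Therefore the treewidth is 1.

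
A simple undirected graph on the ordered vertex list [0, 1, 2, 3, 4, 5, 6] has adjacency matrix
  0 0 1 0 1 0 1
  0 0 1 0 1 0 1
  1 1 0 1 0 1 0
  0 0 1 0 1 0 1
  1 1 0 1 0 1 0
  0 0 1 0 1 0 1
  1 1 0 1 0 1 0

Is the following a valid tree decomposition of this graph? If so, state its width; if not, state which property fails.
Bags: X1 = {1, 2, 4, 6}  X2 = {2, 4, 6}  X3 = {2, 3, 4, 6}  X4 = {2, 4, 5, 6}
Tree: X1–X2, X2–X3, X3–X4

No — vertex 0 appears in no bag.

A tree decomposition must satisfy three properties: every vertex lies in some bag; for every edge, both endpoints lie together in some bag; and for every vertex, the bags containing it form a connected subtree. Here vertex 0 appears in no bag, so the decomposition is invalid.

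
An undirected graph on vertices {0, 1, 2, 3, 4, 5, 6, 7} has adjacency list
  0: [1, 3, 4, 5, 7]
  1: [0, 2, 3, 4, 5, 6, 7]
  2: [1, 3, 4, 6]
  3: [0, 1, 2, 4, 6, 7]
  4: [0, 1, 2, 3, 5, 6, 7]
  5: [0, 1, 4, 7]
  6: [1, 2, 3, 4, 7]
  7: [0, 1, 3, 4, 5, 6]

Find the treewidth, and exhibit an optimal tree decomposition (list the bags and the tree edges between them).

Treewidth 4.
One such decomposition:
Bags: B1 = {0, 1, 3, 4, 7}  B2 = {1, 3, 4, 6, 7}  B3 = {1, 2, 3, 4, 6}  B4 = {0, 1, 4, 5, 7}
Tree: B1–B2, B2–B3, B1–B4

Each bag holds 5 vertices, so the decomposition has width 4, which upper-bounds the treewidth. Conversely, {0, 1, 3, 4, 7} is a clique of size 5, and the vertices of any clique must share a bag in every tree decomposition; so some bag has ≥ 5 vertices and tw(G) ≥ 4. The upper and lower bounds meet at 4, so that is the treewidth.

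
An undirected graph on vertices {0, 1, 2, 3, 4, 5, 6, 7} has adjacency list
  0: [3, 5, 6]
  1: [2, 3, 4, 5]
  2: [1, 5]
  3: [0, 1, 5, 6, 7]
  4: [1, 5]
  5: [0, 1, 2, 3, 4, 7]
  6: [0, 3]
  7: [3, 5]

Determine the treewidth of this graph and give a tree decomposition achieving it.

Treewidth 2.
Bags: B1 = {3, 5, 7}  B2 = {1, 3, 5}  B3 = {0, 3, 5}  B4 = {0, 3, 6}  B5 = {1, 2, 5}  B6 = {1, 4, 5}
Tree: B1–B2, B1–B3, B3–B4, B2–B5, B2–B6

Every bag has size at most 3, so the width is 3 − 1 = 2 and tw(G) ≤ 2. Conversely, {0, 3, 5} is a clique of size 3, and the vertices of any clique must share a bag in every tree decomposition; so some bag has ≥ 3 vertices and tw(G) ≥ 2. The upper and lower bounds meet at 2, so that is the treewidth.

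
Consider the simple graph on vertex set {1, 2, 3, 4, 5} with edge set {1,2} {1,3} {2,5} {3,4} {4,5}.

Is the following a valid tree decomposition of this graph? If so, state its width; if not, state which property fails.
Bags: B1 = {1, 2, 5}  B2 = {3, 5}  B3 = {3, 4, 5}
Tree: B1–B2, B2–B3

A tree decomposition must satisfy three properties: every vertex lies in some bag; for every edge, both endpoints lie together in some bag; and for every vertex, the bags containing it form a connected subtree. Here edge (1,3) lies in no bag, so the decomposition is invalid.

No — edge (1,3) lies in no bag.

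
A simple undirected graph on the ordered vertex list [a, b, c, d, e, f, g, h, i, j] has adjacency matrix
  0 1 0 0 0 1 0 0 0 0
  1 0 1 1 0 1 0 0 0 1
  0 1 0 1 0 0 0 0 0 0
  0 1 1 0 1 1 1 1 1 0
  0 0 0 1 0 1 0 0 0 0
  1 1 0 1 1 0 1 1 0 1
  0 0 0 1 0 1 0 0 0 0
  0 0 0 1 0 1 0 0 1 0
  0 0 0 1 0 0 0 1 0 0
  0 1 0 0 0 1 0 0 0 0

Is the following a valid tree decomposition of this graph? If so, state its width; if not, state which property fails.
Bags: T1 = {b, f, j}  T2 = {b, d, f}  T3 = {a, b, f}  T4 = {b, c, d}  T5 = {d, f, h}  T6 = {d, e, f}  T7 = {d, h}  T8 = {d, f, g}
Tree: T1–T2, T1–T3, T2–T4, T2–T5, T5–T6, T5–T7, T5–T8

A tree decomposition must satisfy three properties: every vertex lies in some bag; for every edge, both endpoints lie together in some bag; and for every vertex, the bags containing it form a connected subtree. Here vertex i appears in no bag, so the decomposition is invalid.

No — vertex i appears in no bag.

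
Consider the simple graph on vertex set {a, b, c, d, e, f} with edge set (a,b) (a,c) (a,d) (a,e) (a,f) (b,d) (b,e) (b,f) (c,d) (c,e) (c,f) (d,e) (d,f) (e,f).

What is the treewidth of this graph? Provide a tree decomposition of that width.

Each bag holds 5 vertices, so the decomposition has width 4, which upper-bounds the treewidth. For the lower bound, the 5 vertices {a, c, d, e, f} are pairwise adjacent, and any tree decomposition puts a clique entirely inside one bag — forcing width ≥ 4. Combining the bounds, tw(G) = 4.

Treewidth 4.
One optimal decomposition is:
Bags: B1 = {a, b, d, e, f}  B2 = {a, c, d, e, f}
Tree: B1–B2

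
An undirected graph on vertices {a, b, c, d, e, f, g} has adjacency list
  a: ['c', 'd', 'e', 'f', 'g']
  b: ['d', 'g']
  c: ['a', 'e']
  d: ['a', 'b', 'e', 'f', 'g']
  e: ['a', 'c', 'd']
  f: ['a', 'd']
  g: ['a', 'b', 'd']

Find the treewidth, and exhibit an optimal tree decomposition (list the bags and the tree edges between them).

Treewidth 2.
One such decomposition:
Bags: B1 = {a, d, g}  B2 = {a, d, e}  B3 = {b, d, g}  B4 = {a, c, e}  B5 = {a, d, f}
Tree: B1–B2, B1–B3, B2–B4, B1–B5

Each bag holds 3 vertices, so the decomposition has width 2, which upper-bounds the treewidth. Conversely, {a, d, g} is a clique of size 3, and the vertices of any clique must share a bag in every tree decomposition; so some bag has ≥ 3 vertices and tw(G) ≥ 2. Combining the bounds, tw(G) = 2.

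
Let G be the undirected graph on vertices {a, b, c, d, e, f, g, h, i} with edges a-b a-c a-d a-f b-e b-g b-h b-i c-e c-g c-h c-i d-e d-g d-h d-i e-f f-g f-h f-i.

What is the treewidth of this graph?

4

A width-4 tree decomposition is:
Bags: B1 = {b, c, d, f, i}  B2 = {a, b, c, d, f}  B3 = {b, c, d, f, g}  B4 = {b, c, d, e, f}  B5 = {b, c, d, f, h}
Tree: B1–B2, B2–B3, B3–B4, B4–B5
Every bag has size at most 5, so the width is 5 − 1 = 4 and tw(G) ≤ 4. For the lower bound: the 5 vertex sets {c,i}, {a,f}, {b,g}, {d}, {e} are disjoint, each induces a connected subgraph, and every pair is joined by at least one edge of G. Contracting each set to a single vertex therefore yields K_{5} as a minor, and since treewidth is minor-monotone, tw(G) ≥ tw(K_{5}) = 4. Hence tw(G) = 4 exactly.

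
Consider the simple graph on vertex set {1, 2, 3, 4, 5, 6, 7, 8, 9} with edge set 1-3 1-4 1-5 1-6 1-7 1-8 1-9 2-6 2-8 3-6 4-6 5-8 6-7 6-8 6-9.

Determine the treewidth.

2

A width-2 tree decomposition is:
Bags: B1 = {1, 6, 8}  B2 = {1, 6, 7}  B3 = {1, 6, 9}  B4 = {1, 3, 6}  B5 = {1, 5, 8}  B6 = {1, 4, 6}  B7 = {2, 6, 8}
Tree: B1–B2, B1–B3, B1–B4, B1–B5, B1–B6, B1–B7
Every bag has size at most 3, so the width is 3 − 1 = 2 and tw(G) ≤ 2. For the lower bound, the 3 vertices {1, 5, 8} are pairwise adjacent, and any tree decomposition puts a clique entirely inside one bag — forcing width ≥ 2. Combining the bounds, tw(G) = 2.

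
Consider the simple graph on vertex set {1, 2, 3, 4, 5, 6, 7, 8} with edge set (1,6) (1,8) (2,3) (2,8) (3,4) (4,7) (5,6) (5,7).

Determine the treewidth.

A width-2 tree decomposition is:
Bags: B1 = {4, 5, 7}  B2 = {3, 4, 5}  B3 = {2, 3, 5}  B4 = {2, 5, 8}  B5 = {1, 5, 8}  B6 = {1, 5, 6}
Tree: B1–B2, B2–B3, B3–B4, B4–B5, B5–B6
Each bag holds 3 vertices, so the decomposition has width 2, which upper-bounds the treewidth. Since 5–7–4–3–2–8–1–6–5 is a cycle in G, G is not acyclic. Forests are exactly the graphs of treewidth ≤ 1, so tw(G) ≥ 2. The upper and lower bounds meet at 2, so that is the treewidth.

2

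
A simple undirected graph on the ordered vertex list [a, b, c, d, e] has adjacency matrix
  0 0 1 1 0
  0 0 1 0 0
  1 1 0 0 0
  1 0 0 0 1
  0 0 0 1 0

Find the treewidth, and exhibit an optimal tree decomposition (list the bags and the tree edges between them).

Treewidth 1.
Bags: B1 = {a, d}  B2 = {d, e}  B3 = {a, c}  B4 = {b, c}
Tree: B1–B2, B1–B3, B3–B4

The largest bag has 2 vertices, giving width 1; this decomposition certifies tw(G) ≤ 1. Any graph with an edge has treewidth ≥ 1, and G has the edge d–a. Combining the bounds, tw(G) = 1.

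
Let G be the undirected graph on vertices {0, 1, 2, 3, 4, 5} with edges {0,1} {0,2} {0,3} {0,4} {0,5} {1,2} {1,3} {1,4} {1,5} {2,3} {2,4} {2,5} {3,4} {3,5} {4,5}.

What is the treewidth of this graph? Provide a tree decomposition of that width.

With just one bag of size 6, the width is 6 − 1 = 5, so tw(G) ≤ 5. Conversely, {0, 1, 2, 3, 4, 5} is a clique of size 6, and the vertices of any clique must share a bag in every tree decomposition; so some bag has ≥ 6 vertices and tw(G) ≥ 5. Therefore the treewidth is 5.

Treewidth 5.
One optimal decomposition is:
Bags: B1 = {0, 1, 2, 3, 4, 5}
Tree: (single bag)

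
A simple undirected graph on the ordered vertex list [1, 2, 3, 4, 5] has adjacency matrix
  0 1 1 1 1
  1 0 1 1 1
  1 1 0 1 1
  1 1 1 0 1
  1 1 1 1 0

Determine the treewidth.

A width-4 tree decomposition is:
Bags: B1 = {1, 2, 3, 4, 5}
Tree: (single bag)
A single bag containing all 5 vertices is trivially a valid decomposition of width 4. On the other hand G contains the 5-clique {1, 2, 3, 4, 5}. A clique must lie in a single bag of any decomposition, so no decomposition can have width below 4. The upper and lower bounds meet at 4, so that is the treewidth.

4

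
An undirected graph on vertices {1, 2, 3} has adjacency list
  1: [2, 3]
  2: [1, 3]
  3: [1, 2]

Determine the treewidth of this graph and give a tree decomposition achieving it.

Treewidth 2.
Bags: B1 = {1, 2, 3}
Tree: (single bag)

A single bag containing all 3 vertices is trivially a valid decomposition of width 2. Conversely, {1, 2, 3} is a clique of size 3, and the vertices of any clique must share a bag in every tree decomposition; so some bag has ≥ 3 vertices and tw(G) ≥ 2. The upper and lower bounds meet at 2, so that is the treewidth.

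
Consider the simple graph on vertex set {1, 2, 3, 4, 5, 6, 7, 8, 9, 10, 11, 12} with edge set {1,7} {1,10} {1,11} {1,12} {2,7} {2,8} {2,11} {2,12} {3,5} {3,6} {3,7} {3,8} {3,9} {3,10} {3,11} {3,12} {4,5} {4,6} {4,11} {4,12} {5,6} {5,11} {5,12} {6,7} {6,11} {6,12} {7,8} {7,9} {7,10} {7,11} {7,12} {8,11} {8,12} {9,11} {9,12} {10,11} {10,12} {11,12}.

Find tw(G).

A width-4 tree decomposition is:
Bags: B1 = {3, 7, 9, 11, 12}  B2 = {3, 6, 7, 11, 12}  B3 = {3, 7, 10, 11, 12}  B4 = {1, 7, 10, 11, 12}  B5 = {3, 7, 8, 11, 12}  B6 = {3, 5, 6, 11, 12}  B7 = {2, 7, 8, 11, 12}  B8 = {4, 5, 6, 11, 12}
Tree: B1–B2, B1–B3, B3–B4, B1–B5, B2–B6, B5–B7, B6–B8
Every bag has size at most 5, so the width is 5 − 1 = 4 and tw(G) ≤ 4. Conversely, {4, 5, 6, 11, 12} is a clique of size 5, and the vertices of any clique must share a bag in every tree decomposition; so some bag has ≥ 5 vertices and tw(G) ≥ 4. Therefore the treewidth is 4.

4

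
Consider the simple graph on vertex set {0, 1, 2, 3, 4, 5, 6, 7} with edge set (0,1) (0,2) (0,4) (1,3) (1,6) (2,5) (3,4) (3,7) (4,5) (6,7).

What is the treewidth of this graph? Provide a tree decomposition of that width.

The largest bag has 3 vertices, giving width 2; this decomposition certifies tw(G) ≤ 2. The edges 2–5–4–0–2 form a cycle, so G is not a tree and its treewidth is at least 2. Therefore the treewidth is 2.

Treewidth 2.
One such decomposition:
Bags: B1 = {0, 2, 5}  B2 = {0, 4, 5}  B3 = {0, 1, 4}  B4 = {1, 3, 4}  B5 = {1, 3, 6}  B6 = {3, 6, 7}
Tree: B1–B2, B2–B3, B3–B4, B4–B5, B5–B6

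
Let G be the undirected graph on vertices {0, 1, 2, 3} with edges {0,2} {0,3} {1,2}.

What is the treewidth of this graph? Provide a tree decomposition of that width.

Every bag has size at most 2, so the width is 2 − 1 = 1 and tw(G) ≤ 1. G has an edge, so its treewidth is at least 1. The upper and lower bounds meet at 1, so that is the treewidth.

Treewidth 1.
Bags: B1 = {1, 2}  B2 = {0, 2}  B3 = {0, 3}
Tree: B1–B2, B2–B3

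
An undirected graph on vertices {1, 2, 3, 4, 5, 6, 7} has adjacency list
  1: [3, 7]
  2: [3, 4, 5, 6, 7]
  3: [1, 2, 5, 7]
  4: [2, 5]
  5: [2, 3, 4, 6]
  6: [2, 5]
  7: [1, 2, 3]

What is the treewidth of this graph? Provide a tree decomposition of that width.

The largest bag has 3 vertices, giving width 2; this decomposition certifies tw(G) ≤ 2. Conversely, {1, 3, 7} is a clique of size 3, and the vertices of any clique must share a bag in every tree decomposition; so some bag has ≥ 3 vertices and tw(G) ≥ 2. The upper and lower bounds meet at 2, so that is the treewidth.

Treewidth 2.
Bags: B1 = {2, 4, 5}  B2 = {2, 3, 5}  B3 = {2, 3, 7}  B4 = {2, 5, 6}  B5 = {1, 3, 7}
Tree: B1–B2, B2–B3, B1–B4, B3–B5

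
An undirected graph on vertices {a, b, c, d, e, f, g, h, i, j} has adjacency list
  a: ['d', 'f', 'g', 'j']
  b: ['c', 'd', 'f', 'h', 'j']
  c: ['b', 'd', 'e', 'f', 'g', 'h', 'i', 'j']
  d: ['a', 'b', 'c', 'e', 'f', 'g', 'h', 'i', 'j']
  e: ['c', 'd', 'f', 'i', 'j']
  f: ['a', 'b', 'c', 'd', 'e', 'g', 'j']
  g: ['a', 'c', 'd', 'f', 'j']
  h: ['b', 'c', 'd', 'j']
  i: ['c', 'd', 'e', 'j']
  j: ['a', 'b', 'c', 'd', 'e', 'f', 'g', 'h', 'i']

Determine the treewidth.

4

A width-4 tree decomposition is:
Bags: B1 = {c, d, f, g, j}  B2 = {b, c, d, f, j}  B3 = {c, d, e, f, j}  B4 = {a, d, f, g, j}  B5 = {c, d, e, i, j}  B6 = {b, c, d, h, j}
Tree: B1–B2, B1–B3, B1–B4, B3–B5, B2–B6
The largest bag has 5 vertices, giving width 4; this decomposition certifies tw(G) ≤ 4. For the lower bound, the 5 vertices {b, c, d, h, j} are pairwise adjacent, and any tree decomposition puts a clique entirely inside one bag — forcing width ≥ 4. Combining the bounds, tw(G) = 4.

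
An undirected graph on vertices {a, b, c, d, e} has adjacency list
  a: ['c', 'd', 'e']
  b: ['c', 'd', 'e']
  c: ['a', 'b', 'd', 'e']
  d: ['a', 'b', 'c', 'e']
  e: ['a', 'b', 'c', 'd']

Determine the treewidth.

A width-3 tree decomposition is:
Bags: B1 = {a, c, d, e}  B2 = {b, c, d, e}
Tree: B1–B2
Each bag holds 4 vertices, so the decomposition has width 3, which upper-bounds the treewidth. Conversely, {a, c, d, e} is a clique of size 4, and the vertices of any clique must share a bag in every tree decomposition; so some bag has ≥ 4 vertices and tw(G) ≥ 3. Hence tw(G) = 3 exactly.

3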